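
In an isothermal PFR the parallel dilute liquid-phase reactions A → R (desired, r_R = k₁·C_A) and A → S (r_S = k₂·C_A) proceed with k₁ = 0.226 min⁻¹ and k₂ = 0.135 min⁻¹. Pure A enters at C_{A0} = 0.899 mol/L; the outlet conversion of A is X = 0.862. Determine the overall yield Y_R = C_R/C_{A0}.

0.540

C_A = C_{A0}(1−X) = 0.1241 mol/L.
Both paths are first order in A, so the instantaneous fraction to R is constant: dC_R/d(−C_A) = k₁/(k₁+k₂) = 0.6260.
C_R = 0.6260·(C_{A0}−C_A) = 0.6260×0.7749 = 0.485 mol/L.
Y_R = C_R/C_{A0} = 0.4851/0.899 = 0.540.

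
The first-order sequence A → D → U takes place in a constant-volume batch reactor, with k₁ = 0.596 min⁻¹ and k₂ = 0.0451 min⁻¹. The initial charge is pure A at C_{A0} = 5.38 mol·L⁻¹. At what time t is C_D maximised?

For first-order series the maximum of C_D occurs at t_opt = ln(k₂/k₁)/(k₂−k₁).
= ln(0.0451/0.596)/(0.0451−0.596) = ln(0.07567)/-0.5509 = -2.581/-0.5509 = 4.69 min.

4.69 min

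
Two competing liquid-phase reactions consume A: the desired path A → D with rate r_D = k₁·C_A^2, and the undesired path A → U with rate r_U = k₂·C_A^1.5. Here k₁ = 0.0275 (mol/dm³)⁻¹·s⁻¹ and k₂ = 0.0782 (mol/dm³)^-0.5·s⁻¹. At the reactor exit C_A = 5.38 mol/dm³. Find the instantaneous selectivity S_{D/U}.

S_{D/U} = r_D/r_U = (k₁·C_A^2)/(k₂·C_A^1.5) = (k₁/k₂)·C_A^0.5.
= (0.0275×5.380^2) / (0.0782×5.380^1.5) = 0.7960/0.9758 = 0.816.

0.816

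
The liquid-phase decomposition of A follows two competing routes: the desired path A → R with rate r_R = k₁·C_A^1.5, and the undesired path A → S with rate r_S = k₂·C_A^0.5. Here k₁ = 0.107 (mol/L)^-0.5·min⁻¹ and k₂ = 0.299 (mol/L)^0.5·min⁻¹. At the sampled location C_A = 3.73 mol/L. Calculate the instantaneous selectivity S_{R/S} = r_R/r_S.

S_{R/S} = r_R/r_S = (k₁·C_A^1.5)/(k₂·C_A^0.5) = (k₁/k₂)·C_A.
= (0.107×3.730^1.5) / (0.299×3.730^0.5) = 0.7708/0.5775 = 1.33.
Since the desired path is higher order in A, keeping C_A high (PFR or concentrated feed) favours R.

1.33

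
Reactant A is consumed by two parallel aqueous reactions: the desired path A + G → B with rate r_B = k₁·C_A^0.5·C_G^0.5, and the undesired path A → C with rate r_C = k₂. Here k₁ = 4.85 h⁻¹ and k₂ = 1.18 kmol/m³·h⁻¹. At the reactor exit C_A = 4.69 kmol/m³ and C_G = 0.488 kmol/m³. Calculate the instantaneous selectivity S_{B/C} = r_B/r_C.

6.22

S_{B/C} = r_B/r_C = (k₁·C_A^0.5·C_G^0.5)/(k₂) = (k₁/k₂)·C_A^0.5·C_G^0.5.
= (4.85×4.690^0.5×0.4880^0.5) / (1.18) = 7.337/1.180 = 6.22.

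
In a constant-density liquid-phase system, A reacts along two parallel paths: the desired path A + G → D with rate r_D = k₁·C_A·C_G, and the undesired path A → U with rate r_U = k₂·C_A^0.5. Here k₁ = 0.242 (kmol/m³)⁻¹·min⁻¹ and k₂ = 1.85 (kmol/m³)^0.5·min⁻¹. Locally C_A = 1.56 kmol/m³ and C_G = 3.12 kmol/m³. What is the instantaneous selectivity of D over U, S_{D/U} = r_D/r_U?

S_{D/U} = r_D/r_U = (k₁·C_A·C_G)/(k₂·C_A^0.5) = (k₁/k₂)·C_A^0.5·C_G.
= (0.242×1.560×3.120) / (1.85×1.560^0.5) = 1.178/2.311 = 0.510.

0.510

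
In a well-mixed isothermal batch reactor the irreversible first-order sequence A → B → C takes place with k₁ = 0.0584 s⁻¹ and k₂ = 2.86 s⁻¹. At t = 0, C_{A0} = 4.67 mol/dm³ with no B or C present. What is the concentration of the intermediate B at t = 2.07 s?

For first-order series with pure A initially, C_B(t) = k₁C_{A0}/(k₂−k₁)·(e^(−k₁t) − e^(−k₂t)).
e^(−k₁t) = e^(−0.0584×2.07) = e^(−0.1209) = 0.8861; e^(−k₂t) = e^(−5.920) = 0.002685.
C_B = 0.0584×4.67/(2.86−0.0584) × (0.8861−0.002685) = 0.09735×0.8834 = 0.08600 mol/dm³.

0.0860 mol/dm³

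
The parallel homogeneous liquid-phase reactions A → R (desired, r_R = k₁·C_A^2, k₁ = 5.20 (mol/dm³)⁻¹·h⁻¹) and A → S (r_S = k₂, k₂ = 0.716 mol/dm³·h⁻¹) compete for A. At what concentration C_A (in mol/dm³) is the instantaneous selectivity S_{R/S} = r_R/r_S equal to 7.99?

S_{R/S} = (k₁/k₂)·C_A^2 ⇒ C_A = (S·k₂/k₁)^(0.5).
= (7.99×0.716/5.20)^(0.5) = (1.100)^(0.5) = 1.05 mol/dm³.

1.05 mol/dm³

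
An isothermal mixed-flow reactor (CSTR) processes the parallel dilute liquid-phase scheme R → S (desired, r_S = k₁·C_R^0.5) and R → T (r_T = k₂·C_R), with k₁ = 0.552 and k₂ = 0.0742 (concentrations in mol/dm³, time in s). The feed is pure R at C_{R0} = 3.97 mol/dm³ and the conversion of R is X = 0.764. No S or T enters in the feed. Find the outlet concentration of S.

Exit C_R = C_{R0}(1−X) = 3.97×0.236 = 0.9369 mol/dm³.
A CSTR operates uniformly at the exit composition, giving r_S = 0.5343 and r_T = 0.06952 (each k·C_R^n at C_R = 0.9369).
Fraction of consumed R going to S: r_S/(r_S+r_T) = 0.8849.
C_S = 0.8849·C_{R0}·X = 0.8849×3.97×0.764 = 2.68 mol/dm³.

2.68 mol/dm³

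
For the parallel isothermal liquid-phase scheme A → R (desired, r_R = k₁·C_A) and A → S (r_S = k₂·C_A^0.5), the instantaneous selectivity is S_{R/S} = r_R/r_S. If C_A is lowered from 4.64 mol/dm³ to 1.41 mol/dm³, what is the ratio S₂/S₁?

0.551

S_{R/S} = (k₁/k₂)·C_A^0.5, so S₂/S₁ = (C_{A,2}/C_{A,1})^0.5.
= (1.41/4.64)^0.5 = (0.3039)^0.5 = 0.551.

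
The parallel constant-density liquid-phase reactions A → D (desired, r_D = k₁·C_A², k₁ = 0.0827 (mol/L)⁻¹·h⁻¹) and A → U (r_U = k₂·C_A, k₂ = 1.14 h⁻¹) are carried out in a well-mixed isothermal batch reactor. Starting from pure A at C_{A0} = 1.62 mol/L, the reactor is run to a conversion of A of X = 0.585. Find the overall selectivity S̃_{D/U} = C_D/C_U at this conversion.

0.0828

C_A = C_{A0}(1−X) = 0.6723 mol/L.
Along a PFR/batch, dC_U/dC_A = −r_U/(r_D+r_U) = −k₂/(k₂+k₁·C_A).
Integrating from C_{A0} to C_A: C_U = (1.14/0.0827)·ln[(1.14+0.0827·1.62)/(1.14+0.0827·0.672)] = 13.78·ln(1.274/1.196) = 0.8752 mol/L.
Then C_D = (C_{A0}−C_A) − C_U = 0.9477 − 0.8752 = 0.07245 mol/L.
S̃_{D/U} = C_D/C_U = 0.07245/0.8752 = 0.0828.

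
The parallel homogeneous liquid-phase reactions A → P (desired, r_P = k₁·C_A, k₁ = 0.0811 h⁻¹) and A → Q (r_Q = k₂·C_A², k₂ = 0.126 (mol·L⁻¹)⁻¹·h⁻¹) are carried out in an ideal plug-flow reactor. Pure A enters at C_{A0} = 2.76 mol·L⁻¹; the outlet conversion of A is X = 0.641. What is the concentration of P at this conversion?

C_A = C_{A0}(1−X) = 0.9908 mol·L⁻¹.
Along a PFR/batch, dC_P/dC_A = −r_P/(r_P+r_Q) = −k₁/(k₁+k₂·C_A).
Integrating from C_{A0} to C_A: C_P = (0.0811/0.126)·ln[(0.0811+0.126·2.76)/(0.0811+0.126·0.991)] = 0.6437·ln(0.4289/0.2059) = 0.4721 mol·L⁻¹.

0.472 mol·L⁻¹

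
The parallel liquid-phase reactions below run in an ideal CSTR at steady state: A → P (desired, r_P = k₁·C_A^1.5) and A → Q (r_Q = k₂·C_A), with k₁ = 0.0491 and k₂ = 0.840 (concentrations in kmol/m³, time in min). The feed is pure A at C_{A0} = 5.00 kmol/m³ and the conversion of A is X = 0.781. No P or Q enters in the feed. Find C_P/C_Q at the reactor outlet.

0.0612

Exit C_A = C_{A0}(1−X) = 5.00×0.219 = 1.095 kmol/m³.
A CSTR operates uniformly at the exit composition, giving r_P = 0.05626 and r_Q = 0.9198 (each k·C_A^n at C_A = 1.095).
Overall selectivity = C_P/C_Q = r_Pτ/(r_Qτ) = r_P/r_Q = 0.0612.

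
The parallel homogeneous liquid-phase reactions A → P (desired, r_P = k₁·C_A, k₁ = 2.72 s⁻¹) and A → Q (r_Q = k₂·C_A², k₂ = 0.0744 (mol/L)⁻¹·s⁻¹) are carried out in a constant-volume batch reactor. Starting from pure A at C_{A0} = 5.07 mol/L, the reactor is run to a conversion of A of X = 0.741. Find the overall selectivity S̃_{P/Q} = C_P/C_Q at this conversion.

C_A = C_{A0}(1−X) = 1.313 mol/L.
Along a PFR/batch, dC_P/dC_A = −r_P/(r_P+r_Q) = −k₁/(k₁+k₂·C_A).
Integrating from C_{A0} to C_A: C_P = (2.72/0.0744)·ln[(2.72+0.0744·5.07)/(2.72+0.0744·1.31)] = 36.56·ln(3.097/2.818) = 3.458 mol/L.
C_Q = (C_{A0}−C_A)−C_P = 0.2991 mol/L; S̃_{P/Q} = 3.458/0.2991 = 11.6.

11.6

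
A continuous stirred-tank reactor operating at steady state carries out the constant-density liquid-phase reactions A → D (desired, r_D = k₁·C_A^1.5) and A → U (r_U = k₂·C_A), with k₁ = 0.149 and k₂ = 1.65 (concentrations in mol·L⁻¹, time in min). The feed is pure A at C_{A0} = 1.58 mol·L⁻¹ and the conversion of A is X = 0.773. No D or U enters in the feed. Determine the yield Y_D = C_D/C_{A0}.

Exit C_A = C_{A0}(1−X) = 1.58×0.227 = 0.3587 mol·L⁻¹.
In a CSTR the entire volume is at exit conditions, so r_D = 0.149×0.3587^1.5 = 0.03200 and r_U = 1.65×0.3587 = 0.5918.
Fraction of consumed A going to D: r_D/(r_D+r_U) = 0.05131.
C_D = 0.05131·C_{A0}·X = 0.05131×1.58×0.773 = 0.0627 mol·L⁻¹; Y_D = C_D/C_{A0} = 0.0397.

0.0397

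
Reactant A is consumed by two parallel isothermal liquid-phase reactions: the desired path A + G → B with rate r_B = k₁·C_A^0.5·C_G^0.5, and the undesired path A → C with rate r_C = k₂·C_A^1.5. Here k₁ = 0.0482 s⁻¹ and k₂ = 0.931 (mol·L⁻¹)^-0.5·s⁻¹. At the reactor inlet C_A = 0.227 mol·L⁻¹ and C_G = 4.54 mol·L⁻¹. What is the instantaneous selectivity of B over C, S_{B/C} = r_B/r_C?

0.486

S_{B/C} = r_B/r_C = (k₁·C_A^0.5·C_G^0.5)/(k₂·C_A^1.5) = (k₁/k₂)·C_A⁻¹·C_G^0.5.
= (0.0482×0.2270^0.5×4.540^0.5) / (0.931×0.2270^1.5) = 0.04893/0.1007 = 0.486.
The undesired path is higher order in A, so low C_A (CSTR or dilute feed) favours B.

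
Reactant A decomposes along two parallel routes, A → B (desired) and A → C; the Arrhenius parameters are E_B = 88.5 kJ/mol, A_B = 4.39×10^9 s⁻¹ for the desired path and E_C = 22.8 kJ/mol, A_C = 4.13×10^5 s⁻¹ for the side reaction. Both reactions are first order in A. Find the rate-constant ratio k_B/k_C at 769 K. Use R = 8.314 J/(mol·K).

0.366

Since both paths have the same order in A, the concentration cancels and S_{B/C} = k_B/k_C = (A_B/A_C)·exp[(E_C−E_B)/(RT)].
(E_C−E_B)/(RT) = (22.8−88.5)×10³/(8.314×769) = -65700/6393 = -10.28.
k_B/k_C = (4.39×10^9/4.13×10^5)·exp(-10.28) = 10630 × 3.445×10^-5 = 0.366.
Since E_B > E_C, raising the temperature improves selectivity toward B.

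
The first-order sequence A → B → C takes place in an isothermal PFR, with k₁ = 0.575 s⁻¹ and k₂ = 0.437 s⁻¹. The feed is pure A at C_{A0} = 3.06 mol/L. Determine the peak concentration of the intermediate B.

Evaluating C_B at τ_opt = ln(k₂/k₁)/(k₂−k₁) gives C_{B,max}/C_{A0} = (k₁/k₂)^[k₂/(k₂−k₁)].
= (0.575/0.437)^(0.437/(0.437−0.575)) = (1.316)^(-3.167) = 0.4193.
C_{B,max} = 0.4193×3.06 = 1.28 mol/L.

1.28 mol/L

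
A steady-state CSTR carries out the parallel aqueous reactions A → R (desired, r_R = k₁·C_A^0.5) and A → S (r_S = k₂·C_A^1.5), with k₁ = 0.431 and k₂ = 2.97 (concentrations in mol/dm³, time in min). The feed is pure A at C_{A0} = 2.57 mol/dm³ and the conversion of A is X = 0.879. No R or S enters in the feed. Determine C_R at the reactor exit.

Exit C_A = C_{A0}(1−X) = 2.57×0.121 = 0.3110 mol/dm³.
A CSTR operates uniformly at the exit composition, giving r_R = 0.2403 and r_S = 0.5150 (each k·C_A^n at C_A = 0.3110).
Fraction of consumed A going to R: r_R/(r_R+r_S) = 0.3182.
C_R = 0.3182·C_{A0}·X = 0.3182×2.57×0.879 = 0.719 mol/dm³.

0.719 mol/dm³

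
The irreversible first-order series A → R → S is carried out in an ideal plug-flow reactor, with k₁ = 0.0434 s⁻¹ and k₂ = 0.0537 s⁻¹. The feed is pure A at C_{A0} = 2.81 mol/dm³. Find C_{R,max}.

0.926 mol/dm³

Evaluating C_R at τ_opt = ln(k₂/k₁)/(k₂−k₁) gives C_{R,max}/C_{A0} = (k₁/k₂)^[k₂/(k₂−k₁)].
= (0.0434/0.0537)^(0.0537/(0.0537−0.0434)) = (0.8082)^(5.214) = 0.3295.
C_{R,max} = 0.3295×2.81 = 0.926 mol/dm³.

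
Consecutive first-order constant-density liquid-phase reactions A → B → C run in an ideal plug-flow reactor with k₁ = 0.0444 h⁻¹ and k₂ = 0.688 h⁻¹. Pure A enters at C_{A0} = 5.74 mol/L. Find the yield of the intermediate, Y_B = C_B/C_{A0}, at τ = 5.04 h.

The intermediate concentration in a first-order A→B→C sequence is C_B = k₁C_{A0}(e^(−k₁τ) − e^(−k₂τ))/(k₂−k₁).
e^(−k₁τ) = e^(−0.0444×5.04) = e^(−0.2238) = 0.7995; e^(−k₂τ) = e^(−3.468) = 0.03119.
C_B = 0.0444×5.74/(0.688−0.0444) × (0.7995−0.03119) = 0.3960×0.7683 = 0.3042 mol/L.
Y_B = C_B/C_{A0} = 0.3042/5.74 = 0.0530.

0.0530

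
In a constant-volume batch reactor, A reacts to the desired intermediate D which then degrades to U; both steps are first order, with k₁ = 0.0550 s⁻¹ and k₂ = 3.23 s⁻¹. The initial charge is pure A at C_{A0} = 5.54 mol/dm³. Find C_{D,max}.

For a first-order series the maximum intermediate yield is C_{D,max}/C_{A0} = (k₁/k₂)^[k₂/(k₂−k₁)].
= (0.0550/3.23)^(3.23/(3.23−0.0550)) = (0.01703)^(1.017) = 0.01587.
C_{D,max} = 0.01587×5.54 = 0.0879 mol/dm³.

0.0879 mol/dm³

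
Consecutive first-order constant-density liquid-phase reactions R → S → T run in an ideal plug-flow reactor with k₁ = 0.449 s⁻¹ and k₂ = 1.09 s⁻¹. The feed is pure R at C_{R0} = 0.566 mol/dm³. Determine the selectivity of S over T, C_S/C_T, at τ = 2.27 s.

Solving the coupled first-order balances gives C_S(τ) = [k₁/(k₂−k₁)]·C_{R0}·(e^(−k₁τ) − e^(−k₂τ)).
e^(−k₁τ) = e^(−0.449×2.27) = e^(−1.019) = 0.3609; e^(−k₂τ) = e^(−2.474) = 0.08422.
C_S = 0.449×0.566/(1.09−0.449) × (0.3609−0.08422) = 0.3965×0.2767 = 0.1097 mol/dm³.
C_R = C_{R0}e^(−k₁τ) = 0.2043 mol/dm³, so C_T = C_{R0}−C_R−C_S = 0.2521 mol/dm³; C_S/C_T = 0.435.

0.435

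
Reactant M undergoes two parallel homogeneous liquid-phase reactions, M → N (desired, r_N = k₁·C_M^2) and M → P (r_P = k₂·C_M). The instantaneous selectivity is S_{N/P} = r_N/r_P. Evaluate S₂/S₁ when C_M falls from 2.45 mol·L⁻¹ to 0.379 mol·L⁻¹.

S_{N/P} = (k₁/k₂)·C_M, so S₂/S₁ = (C_{M,2}/C_{M,1}).
= 0.379/2.45 = 0.155.

0.155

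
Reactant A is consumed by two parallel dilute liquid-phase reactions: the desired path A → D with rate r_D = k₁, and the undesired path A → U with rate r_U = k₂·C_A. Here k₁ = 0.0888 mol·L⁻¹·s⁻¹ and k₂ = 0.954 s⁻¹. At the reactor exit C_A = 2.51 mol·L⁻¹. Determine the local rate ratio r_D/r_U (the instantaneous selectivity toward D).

0.0371

S_{D/U} = r_D/r_U = (k₁)/(k₂·C_A) = (k₁/k₂)·C_A⁻¹.
= (0.0888) / (0.954×2.510) = 0.08880/2.395 = 0.0371.
The undesired path is higher order in A, so low C_A (CSTR or dilute feed) favours D.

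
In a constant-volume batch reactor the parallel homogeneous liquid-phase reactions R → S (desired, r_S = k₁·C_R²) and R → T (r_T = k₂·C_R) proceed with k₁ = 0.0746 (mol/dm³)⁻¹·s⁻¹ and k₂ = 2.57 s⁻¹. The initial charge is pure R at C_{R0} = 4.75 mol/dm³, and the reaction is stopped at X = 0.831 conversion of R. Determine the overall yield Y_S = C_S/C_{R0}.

C_R = C_{R0}(1−X) = 0.8028 mol/dm³.
Along a PFR/batch, dC_T/dC_R = −r_T/(r_S+r_T) = −k₂/(k₂+k₁·C_R).
Integrating from C_{R0} to C_R: C_T = (2.57/0.0746)·ln[(2.57+0.0746·4.75)/(2.57+0.0746·0.803)] = 34.45·ln(2.924/2.630) = 3.656 mol/dm³.
Then C_S = (C_{R0}−C_R) − C_T = 3.947 − 3.656 = 0.2910 mol/dm³.
Y_S = C_S/C_{R0} = 0.2910/4.75 = 0.0613.

0.0613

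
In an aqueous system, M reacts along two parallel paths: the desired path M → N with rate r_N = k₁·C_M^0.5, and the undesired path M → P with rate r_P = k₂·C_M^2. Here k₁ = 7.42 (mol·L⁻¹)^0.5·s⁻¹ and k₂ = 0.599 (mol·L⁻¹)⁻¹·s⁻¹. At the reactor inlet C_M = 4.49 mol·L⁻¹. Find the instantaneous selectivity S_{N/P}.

S_{N/P} = r_N/r_P = (k₁·C_M^0.5)/(k₂·C_M^2) = (k₁/k₂)·C_M^-1.5.
= (7.42×4.490^0.5) / (0.599×4.490^2) = 15.72/12.08 = 1.30.
The undesired path is higher order in M, so low C_M (CSTR or dilute feed) favours N.

1.30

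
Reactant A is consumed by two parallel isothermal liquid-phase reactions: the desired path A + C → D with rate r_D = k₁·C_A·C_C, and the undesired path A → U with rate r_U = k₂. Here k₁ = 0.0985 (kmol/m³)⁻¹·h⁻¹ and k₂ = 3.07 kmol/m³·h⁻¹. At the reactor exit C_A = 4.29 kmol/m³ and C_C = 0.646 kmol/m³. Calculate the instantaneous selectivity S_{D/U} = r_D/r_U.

S_{D/U} = r_D/r_U = (k₁·C_A·C_C)/(k₂) = (k₁/k₂)·C_A·C_C.
= (0.0985×4.290×0.6460) / (3.07) = 0.2730/3.070 = 0.0889.
Since the desired path is higher order in A, keeping C_A high (PFR or concentrated feed) favours D.

0.0889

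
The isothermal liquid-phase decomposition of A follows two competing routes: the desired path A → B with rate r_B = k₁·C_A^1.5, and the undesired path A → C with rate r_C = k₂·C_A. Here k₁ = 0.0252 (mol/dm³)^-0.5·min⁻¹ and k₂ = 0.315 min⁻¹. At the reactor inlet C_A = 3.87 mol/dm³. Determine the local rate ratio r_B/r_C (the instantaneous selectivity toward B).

S_{B/C} = r_B/r_C = (k₁·C_A^1.5)/(k₂·C_A) = (k₁/k₂)·C_A^0.5.
= (0.0252×3.870^1.5) / (0.315×3.870) = 0.1919/1.219 = 0.157.
Since the desired path is higher order in A, keeping C_A high (PFR or concentrated feed) favours B.

0.157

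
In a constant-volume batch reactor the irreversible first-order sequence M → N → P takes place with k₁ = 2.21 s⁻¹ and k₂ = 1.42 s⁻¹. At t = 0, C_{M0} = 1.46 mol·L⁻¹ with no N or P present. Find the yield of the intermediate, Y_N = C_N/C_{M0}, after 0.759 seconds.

Solving the coupled first-order balances gives C_N(t) = [k₁/(k₂−k₁)]·C_{M0}·(e^(−k₁t) − e^(−k₂t)).
e^(−k₁t) = e^(−2.21×0.759) = e^(−1.677) = 0.1869; e^(−k₂t) = e^(−1.078) = 0.3404.
C_N = 2.21×1.46/(1.42−2.21) × (0.1869−0.3404) = (-4.084)×(-0.1535) = 0.6269 mol·L⁻¹.
Y_N = C_N/C_{M0} = 0.6269/1.46 = 0.429.

0.429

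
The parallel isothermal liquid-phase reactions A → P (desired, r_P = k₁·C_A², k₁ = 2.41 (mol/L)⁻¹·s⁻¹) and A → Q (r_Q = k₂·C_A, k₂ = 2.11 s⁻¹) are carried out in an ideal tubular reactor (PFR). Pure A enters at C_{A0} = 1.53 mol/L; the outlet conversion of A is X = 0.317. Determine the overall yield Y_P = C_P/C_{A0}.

0.188

C_A = C_{A0}(1−X) = 1.045 mol/L.
Along a PFR/batch, dC_Q/dC_A = −r_Q/(r_P+r_Q) = −k₂/(k₂+k₁·C_A).
Integrating from C_{A0} to C_A: C_Q = (2.11/2.41)·ln[(2.11+2.41·1.53)/(2.11+2.41·1.04)] = 0.8755·ln(5.797/4.628) = 0.1971 mol/L.
Then C_P = (C_{A0}−C_A) − C_Q = 0.4850 − 0.1971 = 0.2879 mol/L.
Y_P = C_P/C_{A0} = 0.2879/1.53 = 0.188.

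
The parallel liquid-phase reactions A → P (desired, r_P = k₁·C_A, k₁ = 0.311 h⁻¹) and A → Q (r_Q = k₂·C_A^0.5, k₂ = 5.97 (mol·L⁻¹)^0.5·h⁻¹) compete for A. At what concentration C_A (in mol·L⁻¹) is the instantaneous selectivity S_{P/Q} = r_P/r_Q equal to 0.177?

11.5 mol·L⁻¹

S_{P/Q} = (k₁/k₂)·C_A^0.5 ⇒ C_A = (S·k₂/k₁)^(2).
= (0.177×5.97/0.311)^(2) = (3.398)^(2) = 11.5 mol·L⁻¹.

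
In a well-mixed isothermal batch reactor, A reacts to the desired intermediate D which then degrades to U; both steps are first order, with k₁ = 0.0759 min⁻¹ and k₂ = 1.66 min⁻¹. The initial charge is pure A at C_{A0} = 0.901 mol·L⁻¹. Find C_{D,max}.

For a first-order series the maximum intermediate yield is C_{D,max}/C_{A0} = (k₁/k₂)^[k₂/(k₂−k₁)].
= (0.0759/1.66)^(1.66/(1.66−0.0759)) = (0.04572)^(1.048) = 0.03944.
C_{D,max} = 0.03944×0.901 = 0.0355 mol·L⁻¹.

0.0355 mol·L⁻¹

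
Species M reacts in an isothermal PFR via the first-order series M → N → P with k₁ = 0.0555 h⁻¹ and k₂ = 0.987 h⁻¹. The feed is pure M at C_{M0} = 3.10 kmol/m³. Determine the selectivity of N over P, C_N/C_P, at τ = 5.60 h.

Solving the coupled first-order balances gives C_N(τ) = [k₁/(k₂−k₁)]·C_{M0}·(e^(−k₁τ) − e^(−k₂τ)).
e^(−k₁τ) = e^(−0.0555×5.60) = e^(−0.3108) = 0.7329; e^(−k₂τ) = e^(−5.527) = 0.003977.
C_N = 0.0555×3.10/(0.987−0.0555) × (0.7329−0.003977) = 0.1847×0.7289 = 0.1346 kmol/m³.
C_M = C_{M0}e^(−k₁τ) = 2.272 kmol/m³, so C_P = C_{M0}−C_M−C_N = 0.6935 kmol/m³; C_N/C_P = 0.194.

0.194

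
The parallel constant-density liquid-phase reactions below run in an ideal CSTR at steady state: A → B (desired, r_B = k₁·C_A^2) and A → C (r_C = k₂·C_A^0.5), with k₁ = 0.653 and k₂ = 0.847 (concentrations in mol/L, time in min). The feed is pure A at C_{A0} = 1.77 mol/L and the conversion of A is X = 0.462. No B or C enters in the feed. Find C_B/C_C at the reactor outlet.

Exit C_A = C_{A0}(1−X) = 1.77×0.538 = 0.9523 mol/L.
Rates in a CSTR are evaluated at the outlet concentration: r_B = 0.653×0.9523^2 = 0.5921, r_C = 0.847×0.9523^0.5 = 0.8265.
Overall selectivity = C_B/C_C = r_Bτ/(r_Cτ) = r_B/r_C = 0.716.

0.716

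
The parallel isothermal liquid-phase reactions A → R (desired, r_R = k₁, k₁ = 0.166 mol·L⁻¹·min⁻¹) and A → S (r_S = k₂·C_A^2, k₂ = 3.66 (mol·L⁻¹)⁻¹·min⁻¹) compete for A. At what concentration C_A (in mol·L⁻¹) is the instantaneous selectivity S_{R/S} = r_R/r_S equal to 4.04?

S_{R/S} = (k₁/k₂)·C_A^-2 ⇒ C_A = (S·k₂/k₁)^(-0.5).
= (4.04×3.66/0.166)^(-0.5) = (89.07)^(-0.5) = 0.106 mol·L⁻¹.

0.106 mol·L⁻¹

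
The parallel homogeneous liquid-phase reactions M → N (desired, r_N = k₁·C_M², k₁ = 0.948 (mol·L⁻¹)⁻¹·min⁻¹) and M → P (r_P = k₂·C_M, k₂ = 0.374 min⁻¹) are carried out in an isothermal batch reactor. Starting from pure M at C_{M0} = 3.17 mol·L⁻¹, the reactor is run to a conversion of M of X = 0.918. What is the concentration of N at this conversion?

2.24 mol·L⁻¹

C_M = C_{M0}(1−X) = 0.2599 mol·L⁻¹.
Along a PFR/batch, dC_P/dC_M = −r_P/(r_N+r_P) = −k₂/(k₂+k₁·C_M).
Integrating from C_{M0} to C_M: C_P = (0.374/0.948)·ln[(0.374+0.948·3.17)/(0.374+0.948·0.260)] = 0.3945·ln(3.379/0.6204) = 0.6687 mol·L⁻¹.
Then C_N = (C_{M0}−C_M) − C_P = 2.910 − 0.6687 = 2.241 mol·L⁻¹.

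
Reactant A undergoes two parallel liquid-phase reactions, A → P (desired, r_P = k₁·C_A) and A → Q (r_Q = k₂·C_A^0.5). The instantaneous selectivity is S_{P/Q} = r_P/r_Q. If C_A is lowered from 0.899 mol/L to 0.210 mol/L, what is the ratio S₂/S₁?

0.483

S_{P/Q} = (k₁/k₂)·C_A^0.5, so S₂/S₁ = (C_{A,2}/C_{A,1})^0.5.
= (0.210/0.899)^0.5 = (0.2336)^0.5 = 0.483.
Selectivity toward P falls as C_A falls — high-concentration operation is favoured.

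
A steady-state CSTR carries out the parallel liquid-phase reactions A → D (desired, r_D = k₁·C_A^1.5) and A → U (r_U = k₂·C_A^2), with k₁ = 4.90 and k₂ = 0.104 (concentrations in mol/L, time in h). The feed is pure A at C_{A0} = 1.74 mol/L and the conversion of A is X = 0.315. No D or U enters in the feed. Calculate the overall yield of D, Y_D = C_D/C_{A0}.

0.308

Exit C_A = C_{A0}(1−X) = 1.74×0.685 = 1.192 mol/L.
A CSTR operates uniformly at the exit composition, giving r_D = 6.376 and r_U = 0.1477 (each k·C_A^n at C_A = 1.192).
Fraction of consumed A going to D: r_D/(r_D+r_U) = 0.9774.
C_D = 0.9774·C_{A0}·X = 0.9774×1.74×0.315 = 0.536 mol/L; Y_D = C_D/C_{A0} = 0.308.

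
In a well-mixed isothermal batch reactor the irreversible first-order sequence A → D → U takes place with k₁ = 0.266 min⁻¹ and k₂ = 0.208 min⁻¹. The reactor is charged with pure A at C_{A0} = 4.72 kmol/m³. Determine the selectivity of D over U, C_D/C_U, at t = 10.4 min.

0.342

For first-order series with pure A initially, C_D(t) = k₁C_{A0}/(k₂−k₁)·(e^(−k₁t) − e^(−k₂t)).
e^(−k₁t) = e^(−0.266×10.4) = e^(−2.766) = 0.06289; e^(−k₂t) = e^(−2.163) = 0.1150.
C_D = 0.266×4.72/(0.208−0.266) × (0.06289−0.1150) = (-21.65)×(-0.05207) = 1.127 kmol/m³.
C_A = C_{A0}e^(−k₁t) = 0.2968 kmol/m³, so C_U = C_{A0}−C_A−C_D = 3.296 kmol/m³; C_D/C_U = 0.342.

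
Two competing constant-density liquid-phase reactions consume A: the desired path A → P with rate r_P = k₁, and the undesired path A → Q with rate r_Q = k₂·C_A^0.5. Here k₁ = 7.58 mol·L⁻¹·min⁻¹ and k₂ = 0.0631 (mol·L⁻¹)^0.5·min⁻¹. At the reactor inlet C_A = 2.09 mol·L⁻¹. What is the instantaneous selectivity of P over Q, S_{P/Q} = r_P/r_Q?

S_{P/Q} = r_P/r_Q = (k₁)/(k₂·C_A^0.5) = (k₁/k₂)·C_A^-0.5.
= (7.58) / (0.0631×2.090^0.5) = 7.580/0.09122 = 83.1.

83.1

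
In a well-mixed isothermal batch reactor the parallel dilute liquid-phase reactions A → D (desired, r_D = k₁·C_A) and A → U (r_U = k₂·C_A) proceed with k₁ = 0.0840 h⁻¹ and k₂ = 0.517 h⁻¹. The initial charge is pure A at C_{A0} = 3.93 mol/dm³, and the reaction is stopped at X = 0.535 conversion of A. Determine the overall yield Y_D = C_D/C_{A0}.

C_A = C_{A0}(1−X) = 1.827 mol/dm³.
Both paths are first order in A, so the instantaneous fraction to D is constant: dC_D/d(−C_A) = k₁/(k₁+k₂) = 0.1398.
C_D = 0.1398·(C_{A0}−C_A) = 0.1398×2.103 = 0.294 mol/dm³.
Y_D = C_D/C_{A0} = 0.2939/3.93 = 0.0748.

0.0748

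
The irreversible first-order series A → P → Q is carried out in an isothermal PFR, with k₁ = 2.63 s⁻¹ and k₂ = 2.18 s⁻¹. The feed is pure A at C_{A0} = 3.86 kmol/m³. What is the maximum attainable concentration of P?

1.56 kmol/m³

Evaluating C_P at τ_opt = ln(k₂/k₁)/(k₂−k₁) gives C_{P,max}/C_{A0} = (k₁/k₂)^[k₂/(k₂−k₁)].
= (2.63/2.18)^(2.18/(2.18−2.63)) = (1.206)^(-4.844) = 0.4029.
C_{P,max} = 0.4029×3.86 = 1.56 kmol/m³.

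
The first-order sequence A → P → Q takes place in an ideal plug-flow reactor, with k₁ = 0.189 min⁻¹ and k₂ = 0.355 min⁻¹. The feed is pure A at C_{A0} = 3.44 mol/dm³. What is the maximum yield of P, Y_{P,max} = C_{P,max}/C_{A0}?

0.260

At the optimum, C_{P,max}/C_{A0} = (k₁/k₂)^[k₂/(k₂−k₁)].
= (0.189/0.355)^(0.355/(0.355−0.189)) = (0.5324)^(2.139) = 0.2597.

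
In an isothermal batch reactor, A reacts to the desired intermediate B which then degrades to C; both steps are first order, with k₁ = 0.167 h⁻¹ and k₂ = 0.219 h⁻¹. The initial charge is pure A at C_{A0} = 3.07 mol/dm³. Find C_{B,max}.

0.980 mol/dm³

Evaluating C_B at t_opt = ln(k₂/k₁)/(k₂−k₁) gives C_{B,max}/C_{A0} = (k₁/k₂)^[k₂/(k₂−k₁)].
= (0.167/0.219)^(0.219/(0.219−0.167)) = (0.7626)^(4.212) = 0.3193.
C_{B,max} = 0.3193×3.07 = 0.980 mol/dm³.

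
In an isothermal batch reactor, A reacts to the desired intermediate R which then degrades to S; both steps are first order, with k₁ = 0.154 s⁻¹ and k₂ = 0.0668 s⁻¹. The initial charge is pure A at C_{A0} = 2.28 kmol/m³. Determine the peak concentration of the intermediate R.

For a first-order series the maximum intermediate yield is C_{R,max}/C_{A0} = (k₁/k₂)^[k₂/(k₂−k₁)].
= (0.154/0.0668)^(0.0668/(0.0668−0.154)) = (2.305)^(-0.7661) = 0.5274.
C_{R,max} = 0.5274×2.28 = 1.20 kmol/m³.

1.20 kmol/m³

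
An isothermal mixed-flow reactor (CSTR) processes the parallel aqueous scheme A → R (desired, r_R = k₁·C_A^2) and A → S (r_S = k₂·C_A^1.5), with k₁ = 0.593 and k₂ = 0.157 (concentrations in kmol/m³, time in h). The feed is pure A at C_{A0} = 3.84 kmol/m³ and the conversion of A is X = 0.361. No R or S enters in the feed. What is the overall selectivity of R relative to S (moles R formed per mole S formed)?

5.92

Exit C_A = C_{A0}(1−X) = 3.84×0.639 = 2.454 kmol/m³.
A CSTR operates uniformly at the exit composition, giving r_R = 3.570 and r_S = 0.6035 (each k·C_A^n at C_A = 2.454).
Overall selectivity = C_R/C_S = r_Rτ/(r_Sτ) = r_R/r_S = 5.92.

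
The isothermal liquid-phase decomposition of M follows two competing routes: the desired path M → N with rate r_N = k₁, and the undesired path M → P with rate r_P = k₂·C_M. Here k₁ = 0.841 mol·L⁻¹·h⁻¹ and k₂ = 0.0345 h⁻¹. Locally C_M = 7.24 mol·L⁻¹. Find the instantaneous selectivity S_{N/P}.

S_{N/P} = r_N/r_P = (k₁)/(k₂·C_M) = (k₁/k₂)·C_M⁻¹.
= (0.841) / (0.0345×7.240) = 0.8410/0.2498 = 3.37.

3.37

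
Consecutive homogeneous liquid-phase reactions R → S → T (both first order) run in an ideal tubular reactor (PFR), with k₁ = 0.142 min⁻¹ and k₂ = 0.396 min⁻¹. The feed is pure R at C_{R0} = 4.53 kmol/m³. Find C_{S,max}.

For a first-order series the maximum intermediate yield is C_{S,max}/C_{R0} = (k₁/k₂)^[k₂/(k₂−k₁)].
= (0.142/0.396)^(0.396/(0.396−0.142)) = (0.3586)^(1.559) = 0.2021.
C_{S,max} = 0.2021×4.53 = 0.916 kmol/m³.

0.916 kmol/m³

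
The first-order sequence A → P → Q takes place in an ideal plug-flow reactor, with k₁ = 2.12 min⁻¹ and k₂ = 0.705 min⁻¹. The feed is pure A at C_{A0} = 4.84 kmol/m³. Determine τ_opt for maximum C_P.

0.778 min

Setting dC_P/dτ = 0 gives τ_opt = ln(k₂/k₁)/(k₂−k₁).
= ln(0.705/2.12)/(0.705−2.12) = ln(0.3325)/-1.415 = -1.101/-1.415 = 0.778 min.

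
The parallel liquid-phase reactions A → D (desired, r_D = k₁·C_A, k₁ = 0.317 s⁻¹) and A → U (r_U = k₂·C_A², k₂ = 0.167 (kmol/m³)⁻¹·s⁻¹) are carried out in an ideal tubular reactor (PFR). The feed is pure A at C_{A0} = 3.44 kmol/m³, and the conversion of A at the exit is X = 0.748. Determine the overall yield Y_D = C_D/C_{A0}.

C_A = C_{A0}(1−X) = 0.8669 kmol/m³.
Along a PFR/batch, dC_D/dC_A = −r_D/(r_D+r_U) = −k₁/(k₁+k₂·C_A).
Integrating from C_{A0} to C_A: C_D = (0.317/0.167)·ln[(0.317+0.167·3.44)/(0.317+0.167·0.867)] = 1.898·ln(0.8915/0.4618) = 1.249 kmol/m³.
Y_D = C_D/C_{A0} = 1.249/3.44 = 0.363.

0.363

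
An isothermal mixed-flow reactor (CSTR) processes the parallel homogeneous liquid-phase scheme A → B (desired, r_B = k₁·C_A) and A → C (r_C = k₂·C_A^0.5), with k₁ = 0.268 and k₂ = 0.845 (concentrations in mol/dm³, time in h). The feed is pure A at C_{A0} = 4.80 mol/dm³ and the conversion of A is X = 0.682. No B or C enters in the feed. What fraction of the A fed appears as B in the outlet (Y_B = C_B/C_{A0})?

0.192

Exit C_A = C_{A0}(1−X) = 4.80×0.318 = 1.526 mol/dm³.
A CSTR operates uniformly at the exit composition, giving r_B = 0.4091 and r_C = 1.044 (each k·C_A^n at C_A = 1.526).
Fraction of consumed A going to B: r_B/(r_B+r_C) = 0.2815.
C_B = 0.2815·C_{A0}·X = 0.2815×4.80×0.682 = 0.922 mol/dm³; Y_B = C_B/C_{A0} = 0.192.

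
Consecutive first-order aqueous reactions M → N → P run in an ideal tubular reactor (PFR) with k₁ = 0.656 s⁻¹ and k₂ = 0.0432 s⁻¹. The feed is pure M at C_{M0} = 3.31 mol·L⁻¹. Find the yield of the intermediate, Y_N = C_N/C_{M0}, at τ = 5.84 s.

Solving the coupled first-order balances gives C_N(τ) = [k₁/(k₂−k₁)]·C_{M0}·(e^(−k₁τ) − e^(−k₂τ)).
e^(−k₁τ) = e^(−0.656×5.84) = e^(−3.831) = 0.02169; e^(−k₂τ) = e^(−0.2523) = 0.7770.
C_N = 0.656×3.31/(0.0432−0.656) × (0.02169−0.7770) = (-3.543)×(-0.7553) = 2.676 mol·L⁻¹.
Y_N = C_N/C_{M0} = 2.676/3.31 = 0.809.

0.809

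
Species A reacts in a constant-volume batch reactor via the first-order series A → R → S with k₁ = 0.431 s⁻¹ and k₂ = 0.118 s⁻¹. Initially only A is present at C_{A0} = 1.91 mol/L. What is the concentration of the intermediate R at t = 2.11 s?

0.991 mol/L

Solving the coupled first-order balances gives C_R(t) = [k₁/(k₂−k₁)]·C_{A0}·(e^(−k₁t) − e^(−k₂t)).
e^(−k₁t) = e^(−0.431×2.11) = e^(−0.9094) = 0.4028; e^(−k₂t) = e^(−0.2490) = 0.7796.
C_R = 0.431×1.91/(0.118−0.431) × (0.4028−0.7796) = (-2.630)×(-0.3768) = 0.9911 mol/L.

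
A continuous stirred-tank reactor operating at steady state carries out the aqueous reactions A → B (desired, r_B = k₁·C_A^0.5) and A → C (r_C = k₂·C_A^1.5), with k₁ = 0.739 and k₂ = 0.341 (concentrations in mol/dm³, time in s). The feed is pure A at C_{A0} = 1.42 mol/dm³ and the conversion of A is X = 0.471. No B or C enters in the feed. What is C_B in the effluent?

0.497 mol/dm³

Exit C_A = C_{A0}(1−X) = 1.42×0.529 = 0.7512 mol/dm³.
In a CSTR the entire volume is at exit conditions, so r_B = 0.739×0.7512^0.5 = 0.6405 and r_C = 0.341×0.7512^1.5 = 0.2220.
Fraction of consumed A going to B: r_B/(r_B+r_C) = 0.7426.
C_B = 0.7426·C_{A0}·X = 0.7426×1.42×0.471 = 0.497 mol/dm³.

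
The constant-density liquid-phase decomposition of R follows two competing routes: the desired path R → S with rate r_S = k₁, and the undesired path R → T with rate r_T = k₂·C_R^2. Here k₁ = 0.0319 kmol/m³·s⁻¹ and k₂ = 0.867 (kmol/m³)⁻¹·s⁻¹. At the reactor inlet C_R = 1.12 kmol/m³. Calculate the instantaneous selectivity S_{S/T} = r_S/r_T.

0.0293

S_{S/T} = r_S/r_T = (k₁)/(k₂·C_R^2) = (k₁/k₂)·C_R^-2.
= (0.0319) / (0.867×1.120^2) = 0.03190/1.088 = 0.0293.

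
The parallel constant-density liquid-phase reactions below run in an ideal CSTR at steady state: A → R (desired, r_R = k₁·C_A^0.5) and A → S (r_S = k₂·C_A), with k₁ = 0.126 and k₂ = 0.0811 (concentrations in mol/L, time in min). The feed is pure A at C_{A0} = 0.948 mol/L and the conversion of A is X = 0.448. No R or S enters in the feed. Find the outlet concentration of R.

Exit C_A = C_{A0}(1−X) = 0.948×0.552 = 0.5233 mol/L.
Rates in a CSTR are evaluated at the outlet concentration: r_R = 0.126×0.5233^0.5 = 0.09115, r_S = 0.0811×0.5233 = 0.04244.
Fraction of consumed A going to R: r_R/(r_R+r_S) = 0.6823.
C_R = 0.6823·C_{A0}·X = 0.6823×0.948×0.448 = 0.290 mol/L.

0.290 mol/L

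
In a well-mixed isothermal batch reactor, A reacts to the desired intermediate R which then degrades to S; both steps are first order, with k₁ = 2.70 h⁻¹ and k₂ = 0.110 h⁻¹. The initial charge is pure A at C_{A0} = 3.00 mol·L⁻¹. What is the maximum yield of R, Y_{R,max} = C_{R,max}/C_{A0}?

0.873

At the optimum, C_{R,max}/C_{A0} = (k₁/k₂)^[k₂/(k₂−k₁)].
= (2.70/0.110)^(0.110/(0.110−2.70)) = (24.55)^(-0.04247) = 0.8729.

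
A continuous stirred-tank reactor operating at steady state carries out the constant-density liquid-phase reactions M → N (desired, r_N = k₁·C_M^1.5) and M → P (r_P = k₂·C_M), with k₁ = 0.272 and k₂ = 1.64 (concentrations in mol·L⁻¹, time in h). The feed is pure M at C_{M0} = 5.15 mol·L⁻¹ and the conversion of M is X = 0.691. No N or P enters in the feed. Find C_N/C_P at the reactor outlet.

Exit C_M = C_{M0}(1−X) = 5.15×0.309 = 1.591 mol·L⁻¹.
Rates in a CSTR are evaluated at the outlet concentration: r_N = 0.272×1.591^1.5 = 0.5460, r_P = 1.64×1.591 = 2.610.
Overall selectivity = C_N/C_P = r_Nτ/(r_Pτ) = r_N/r_P = 0.209.

0.209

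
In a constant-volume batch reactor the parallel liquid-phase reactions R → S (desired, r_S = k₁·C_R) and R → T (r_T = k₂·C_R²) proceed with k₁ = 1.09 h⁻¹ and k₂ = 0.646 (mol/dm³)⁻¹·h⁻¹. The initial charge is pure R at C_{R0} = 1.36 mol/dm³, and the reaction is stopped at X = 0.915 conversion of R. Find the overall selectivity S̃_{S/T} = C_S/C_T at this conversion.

C_R = C_{R0}(1−X) = 0.1156 mol/dm³.
Along a PFR/batch, dC_S/dC_R = −r_S/(r_S+r_T) = −k₁/(k₁+k₂·C_R).
Integrating from C_{R0} to C_R: C_S = (1.09/0.646)·ln[(1.09+0.646·1.36)/(1.09+0.646·0.116)] = 1.687·ln(1.969/1.165) = 0.8856 mol/dm³.
C_T = (C_{R0}−C_R)−C_S = 0.3588 mol/dm³; S̃_{S/T} = 0.8856/0.3588 = 2.47.

2.47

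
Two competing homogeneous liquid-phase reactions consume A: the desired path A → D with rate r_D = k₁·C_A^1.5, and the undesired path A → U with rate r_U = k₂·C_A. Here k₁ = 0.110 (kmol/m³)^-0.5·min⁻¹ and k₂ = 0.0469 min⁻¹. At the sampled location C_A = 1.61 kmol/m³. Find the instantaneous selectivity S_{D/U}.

S_{D/U} = r_D/r_U = (k₁·C_A^1.5)/(k₂·C_A) = (k₁/k₂)·C_A^0.5.
= (0.110×1.610^1.5) / (0.0469×1.610) = 0.2247/0.07551 = 2.98.

2.98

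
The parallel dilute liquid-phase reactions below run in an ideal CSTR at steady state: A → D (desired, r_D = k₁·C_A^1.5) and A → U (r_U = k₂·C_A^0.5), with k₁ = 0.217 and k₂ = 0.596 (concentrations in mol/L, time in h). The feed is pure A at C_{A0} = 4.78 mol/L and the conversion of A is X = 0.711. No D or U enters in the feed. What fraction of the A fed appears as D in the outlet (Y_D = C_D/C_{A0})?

0.238

Exit C_A = C_{A0}(1−X) = 4.78×0.289 = 1.381 mol/L.
In a CSTR the entire volume is at exit conditions, so r_D = 0.217×1.381^1.5 = 0.3523 and r_U = 0.596×1.381^0.5 = 0.7005.
Fraction of consumed A going to D: r_D/(r_D+r_U) = 0.3346.
C_D = 0.3346·C_{A0}·X = 0.3346×4.78×0.711 = 1.14 mol/L; Y_D = C_D/C_{A0} = 0.238.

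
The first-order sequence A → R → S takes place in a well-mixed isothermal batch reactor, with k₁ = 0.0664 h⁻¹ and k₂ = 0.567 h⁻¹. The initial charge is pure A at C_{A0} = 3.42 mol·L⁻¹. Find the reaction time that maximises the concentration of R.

4.28 h

The intermediate peaks when r₁ = r₂, i.e. k₁e^(−k₁t) = k₂e^(−k₂t), giving t_opt = ln(k₂/k₁)/(k₂−k₁).
= ln(0.567/0.0664)/(0.567−0.0664) = ln(8.539)/0.5006 = 2.145/0.5006 = 4.28 h.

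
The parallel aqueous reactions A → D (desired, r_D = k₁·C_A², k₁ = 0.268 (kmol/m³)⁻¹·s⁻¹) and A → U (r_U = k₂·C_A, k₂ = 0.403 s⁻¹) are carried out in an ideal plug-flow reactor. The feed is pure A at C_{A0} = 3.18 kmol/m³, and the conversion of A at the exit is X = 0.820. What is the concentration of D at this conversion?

C_A = C_{A0}(1−X) = 0.5724 kmol/m³.
Along a PFR/batch, dC_U/dC_A = −r_U/(r_D+r_U) = −k₂/(k₂+k₁·C_A).
Integrating from C_{A0} to C_A: C_U = (0.403/0.268)·ln[(0.403+0.268·3.18)/(0.403+0.268·0.572)] = 1.504·ln(1.255/0.5564) = 1.223 kmol/m³.
Then C_D = (C_{A0}−C_A) − C_U = 2.608 − 1.223 = 1.384 kmol/m³.

1.38 kmol/m³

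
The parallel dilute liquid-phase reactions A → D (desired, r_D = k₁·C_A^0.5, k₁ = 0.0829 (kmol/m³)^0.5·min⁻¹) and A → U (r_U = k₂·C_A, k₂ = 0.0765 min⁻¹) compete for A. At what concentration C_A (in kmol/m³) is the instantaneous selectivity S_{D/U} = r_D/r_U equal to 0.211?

S_{D/U} = (k₁/k₂)·C_A^-0.5 ⇒ C_A = (S·k₂/k₁)^(-2).
= (0.211×0.0765/0.0829)^(-2) = (0.1947)^(-2) = 26.4 kmol/m³.

26.4 kmol/m³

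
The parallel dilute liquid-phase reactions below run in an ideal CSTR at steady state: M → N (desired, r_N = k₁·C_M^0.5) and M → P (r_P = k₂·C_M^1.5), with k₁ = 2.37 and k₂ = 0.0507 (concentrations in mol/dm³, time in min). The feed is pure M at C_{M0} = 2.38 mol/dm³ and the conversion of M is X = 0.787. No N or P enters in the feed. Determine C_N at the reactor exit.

1.85 mol/dm³

Exit C_M = C_{M0}(1−X) = 2.38×0.213 = 0.5069 mol/dm³.
A CSTR operates uniformly at the exit composition, giving r_N = 1.687 and r_P = 0.01830 (each k·C_M^n at C_M = 0.5069).
Fraction of consumed M going to N: r_N/(r_N+r_P) = 0.9893.
C_N = 0.9893·C_{M0}·X = 0.9893×2.38×0.787 = 1.85 mol/dm³.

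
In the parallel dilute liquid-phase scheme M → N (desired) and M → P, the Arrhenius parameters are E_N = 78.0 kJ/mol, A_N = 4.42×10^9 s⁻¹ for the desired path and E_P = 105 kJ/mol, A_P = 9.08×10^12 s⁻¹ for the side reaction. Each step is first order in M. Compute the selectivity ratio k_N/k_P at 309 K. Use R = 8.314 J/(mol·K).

With equal orders, S_{N/P} = k_N/k_P = (A_N/A_P)·exp[(E_P−E_N)/(RT)].
(E_P−E_N)/(RT) = (105−78.0)×10³/(8.314×309) = 27000/2569 = 10.51.
k_N/k_P = (4.42×10^9/9.08×10^12)·exp(10.51) = 4.868×10^-4 × 36674 = 17.9.
Since E_N < E_P, lowering the temperature improves selectivity toward N.

17.9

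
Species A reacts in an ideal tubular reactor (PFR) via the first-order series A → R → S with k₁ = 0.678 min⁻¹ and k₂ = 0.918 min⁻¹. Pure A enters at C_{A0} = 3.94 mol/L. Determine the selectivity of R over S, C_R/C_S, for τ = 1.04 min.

1.56

For first-order series with pure A initially, C_R(τ) = k₁C_{A0}/(k₂−k₁)·(e^(−k₁τ) − e^(−k₂τ)).
e^(−k₁τ) = e^(−0.678×1.04) = e^(−0.7051) = 0.4940; e^(−k₂τ) = e^(−0.9547) = 0.3849.
C_R = 0.678×3.94/(0.918−0.678) × (0.4940−0.3849) = 11.13×0.1091 = 1.215 mol/L.
C_A = C_{A0}e^(−k₁τ) = 1.947 mol/L, so C_S = C_{A0}−C_A−C_R = 0.7788 mol/L; C_R/C_S = 1.56.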